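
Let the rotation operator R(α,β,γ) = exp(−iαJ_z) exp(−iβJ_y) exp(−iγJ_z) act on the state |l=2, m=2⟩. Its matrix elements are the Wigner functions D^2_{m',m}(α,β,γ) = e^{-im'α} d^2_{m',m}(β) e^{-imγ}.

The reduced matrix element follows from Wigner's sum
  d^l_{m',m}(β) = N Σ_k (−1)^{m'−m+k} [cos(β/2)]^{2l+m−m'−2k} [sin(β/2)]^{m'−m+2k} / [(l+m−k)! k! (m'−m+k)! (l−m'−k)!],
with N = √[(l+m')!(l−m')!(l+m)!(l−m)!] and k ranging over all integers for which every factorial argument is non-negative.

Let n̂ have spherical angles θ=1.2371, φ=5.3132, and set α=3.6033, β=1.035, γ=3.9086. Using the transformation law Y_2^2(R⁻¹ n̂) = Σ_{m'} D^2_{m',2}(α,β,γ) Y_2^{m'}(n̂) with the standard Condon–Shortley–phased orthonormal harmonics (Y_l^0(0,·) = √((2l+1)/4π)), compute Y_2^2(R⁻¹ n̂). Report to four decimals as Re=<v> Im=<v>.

Re=-0.2625 Im=0.2818

Need the full column D^2_{m',2} for m'=−2..2 at α=3.6033, β=1.035, γ=3.9086.
cos(β/2)=0.869059, sin(β/2)=0.494709
d^2_{-2,2}: single k=4 term ⇒ +0.059896;  D = +0.049073-0.034342i
d^2_{-1,2}: single k=3 term ⇒ +0.210440;  D = -0.100611+0.184831i
d^2_{0,2}: single k=2 term ⇒ +0.452766;  D = +0.016650-0.452459i
d^2_{1,2}: single k=1 term ⇒ +0.649422;  D = +0.267726+0.591669i
d^2_{2,2}: single k=0 term ⇒ +0.570422;  D = -0.442048-0.360521i
Y_2^{m'}(θ=1.2371,φ=5.3132) and Σ D·Y over m':
  (+0.0491-0.0343i)·(-0.1244+0.3216i)  (-0.1006+0.1848i)·(+0.1352+0.1972i)  (+0.0166-0.4525i)·(-0.2139+0.0000i)  (+0.2677+0.5917i)·(-0.1352+0.1972i)  (-0.4420-0.3605i)·(-0.1244-0.3216i)
Y_2^2(R⁻¹ n̂) = -0.262480+0.281824i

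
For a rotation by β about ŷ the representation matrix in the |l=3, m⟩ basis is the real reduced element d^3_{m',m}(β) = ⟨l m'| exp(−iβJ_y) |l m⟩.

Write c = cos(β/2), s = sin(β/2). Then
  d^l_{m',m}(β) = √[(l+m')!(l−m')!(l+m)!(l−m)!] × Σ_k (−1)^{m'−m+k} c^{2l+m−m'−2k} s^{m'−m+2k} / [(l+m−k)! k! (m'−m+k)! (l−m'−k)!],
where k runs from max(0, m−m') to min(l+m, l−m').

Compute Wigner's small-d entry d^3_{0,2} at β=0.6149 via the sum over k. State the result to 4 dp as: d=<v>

d^3_{0,2}(β=0.6149) via Wigner's sum:
With c≡cos(β/2)=0.953108 and s≡sin(β/2)=0.302629, N=[6·6·120·1]^{1/2}=65.726707
The bounds max(0,m−m')=2 and min(l+m,l−m')=3 give 2 terms
  k=2: (−1)^0·65.7267/(12)·0.9531^4·0.3026^2 = +0.413953
  k=3: (−1)^1·65.7267/(12)·0.9531^2·0.3026^4 = -0.041734
d^3_{0,2}(0.6149) = +0.413953 -0.041734 = +0.372220

d=0.3722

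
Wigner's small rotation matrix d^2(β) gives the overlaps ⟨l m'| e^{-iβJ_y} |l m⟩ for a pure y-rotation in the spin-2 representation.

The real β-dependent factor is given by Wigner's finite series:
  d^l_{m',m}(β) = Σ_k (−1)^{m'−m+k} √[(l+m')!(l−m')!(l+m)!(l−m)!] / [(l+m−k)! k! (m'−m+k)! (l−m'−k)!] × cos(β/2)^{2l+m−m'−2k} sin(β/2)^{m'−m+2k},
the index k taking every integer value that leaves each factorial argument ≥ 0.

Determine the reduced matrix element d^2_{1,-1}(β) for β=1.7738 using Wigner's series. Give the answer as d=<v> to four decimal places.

d^2_{1,-1}(β=1.7738) via Wigner's sum:
Half-angle: c=0.631818, s=0.775117. N=√(6·1·1·6)=6.000000
k∈{0,1} keeps every argument non-negative
  k=0: (−1)^2·6.0000/(2)·0.6318^2·0.7751^2 = +0.719514
  k=1: (−1)^3·6.0000/(6)·0.6318^0·0.7751^4 = -0.360968
d^2_{1,-1}(1.7738) = +0.719514 -0.360968 = +0.358546

d=0.3585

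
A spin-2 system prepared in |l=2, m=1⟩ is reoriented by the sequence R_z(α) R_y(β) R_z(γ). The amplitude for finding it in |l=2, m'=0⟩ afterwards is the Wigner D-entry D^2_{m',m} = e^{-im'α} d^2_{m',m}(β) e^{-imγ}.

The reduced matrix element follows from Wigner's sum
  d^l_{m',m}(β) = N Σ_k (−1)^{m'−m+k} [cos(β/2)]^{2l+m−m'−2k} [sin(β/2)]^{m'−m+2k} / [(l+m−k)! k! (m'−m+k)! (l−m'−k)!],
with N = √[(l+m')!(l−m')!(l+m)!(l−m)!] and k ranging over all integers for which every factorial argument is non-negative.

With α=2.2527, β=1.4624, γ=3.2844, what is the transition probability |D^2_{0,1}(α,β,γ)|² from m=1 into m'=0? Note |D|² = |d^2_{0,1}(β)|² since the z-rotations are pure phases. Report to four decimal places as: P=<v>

First d^2_{0,1}(β=1.4624), then the phase factors e^{-i(0)α} and e^{-i(1)γ}:
With c≡cos(β/2)=0.744374 and s≡sin(β/2)=0.667763, N=[2·2·6·1]^{1/2}=4.898979
The bounds max(0,m−m')=1 and min(l+m,l−m')=2 give 2 terms
  k=1: (−1)^0·4.8990/(2)·0.7444^3·0.6678^1 = +0.674639
  k=2: (−1)^1·4.8990/(2)·0.7444^1·0.6678^3 = -0.542918
d^2_{0,1}(1.4624) = +0.674639 -0.542918 = +0.131720
|D^2_{0,1}|² = |d^2_{0,1}(β)|² = (+0.131720)² = 0.017350 (the z-rotation phases have unit modulus)

P=0.0174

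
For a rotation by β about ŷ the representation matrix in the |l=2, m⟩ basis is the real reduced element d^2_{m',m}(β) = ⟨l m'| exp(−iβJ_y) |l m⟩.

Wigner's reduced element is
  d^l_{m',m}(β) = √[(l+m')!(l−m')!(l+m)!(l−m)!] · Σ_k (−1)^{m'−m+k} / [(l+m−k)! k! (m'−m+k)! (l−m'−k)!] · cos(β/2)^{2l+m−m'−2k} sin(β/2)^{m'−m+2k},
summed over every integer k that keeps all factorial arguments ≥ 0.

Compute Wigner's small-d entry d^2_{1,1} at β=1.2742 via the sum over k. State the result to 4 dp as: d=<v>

d=-0.2684

d^2_{1,1}(β=1.2742) via Wigner's sum:
c=cos(1.2742/2)=0.803824, s=sin(1.2742/2)=0.594867; N=√[6·1·6·1]=6.000000
k∈{0,1} keeps every argument non-negative
  k=0: (−1)^0·6.0000/(6)·0.8038^4·0.5949^0 = +0.417488
  k=1: (−1)^1·6.0000/(2)·0.8038^2·0.5949^2 = -0.685935
d^2_{1,1}(1.2742) = +0.417488 -0.685935 = -0.268447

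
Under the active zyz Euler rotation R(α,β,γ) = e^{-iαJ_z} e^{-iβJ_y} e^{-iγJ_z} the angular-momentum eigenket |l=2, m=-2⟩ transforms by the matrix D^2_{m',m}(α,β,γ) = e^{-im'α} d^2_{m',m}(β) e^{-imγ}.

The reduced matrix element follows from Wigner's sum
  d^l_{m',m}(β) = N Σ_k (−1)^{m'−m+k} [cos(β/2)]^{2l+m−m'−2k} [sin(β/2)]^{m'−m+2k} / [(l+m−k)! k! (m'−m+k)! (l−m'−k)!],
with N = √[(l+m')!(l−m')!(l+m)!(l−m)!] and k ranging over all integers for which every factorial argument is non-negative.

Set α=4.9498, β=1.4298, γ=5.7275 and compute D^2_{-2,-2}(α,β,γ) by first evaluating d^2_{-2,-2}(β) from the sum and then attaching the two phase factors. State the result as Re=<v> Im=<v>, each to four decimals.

Split into d^2_{-2,-2}(β=1.4298) × two z-phases.
Half-angle: c=0.755159, s=0.655542. N=√(1·24·1·24)=24.000000
k: max(0,(-2)−(-2))=0 … min(2+(-2),2−(-2))=0
  k=0: (−1)^0·24.0000/(24)·0.7552^4·0.6555^0 = +0.325202
d^2_{-2,-2}(1.4298) = +0.325202
Phases: e^{-i·(-2)·4.9498}=-0.889374-0.457180i, e^{-i·(-2)·5.7275}=+0.443433-0.896307i ⇒ D=-0.261512+0.193308i

Re=-0.2615 Im=0.1933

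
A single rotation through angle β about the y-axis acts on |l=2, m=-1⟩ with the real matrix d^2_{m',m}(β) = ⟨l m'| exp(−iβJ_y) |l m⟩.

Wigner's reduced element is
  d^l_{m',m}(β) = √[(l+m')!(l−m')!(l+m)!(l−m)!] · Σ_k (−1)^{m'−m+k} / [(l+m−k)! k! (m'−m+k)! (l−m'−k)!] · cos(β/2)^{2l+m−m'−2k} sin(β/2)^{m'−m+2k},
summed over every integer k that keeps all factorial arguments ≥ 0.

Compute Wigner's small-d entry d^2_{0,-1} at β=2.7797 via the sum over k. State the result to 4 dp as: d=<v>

d=0.4055

d^2_{0,-1}(β=2.7797) via Wigner's sum:
Half-angle: c=0.179961, s=0.983674. N=√(2·2·1·6)=4.898979
The bounds max(0,m−m')=0 and min(l+m,l−m')=1 give 2 terms
  k=0: (−1)^1·4.8990/(2)·0.1800^3·0.9837^1 = -0.014043
  k=1: (−1)^2·4.8990/(2)·0.1800^1·0.9837^3 = +0.419572
d^2_{0,-1}(2.7797) = -0.014043 +0.419572 = +0.405529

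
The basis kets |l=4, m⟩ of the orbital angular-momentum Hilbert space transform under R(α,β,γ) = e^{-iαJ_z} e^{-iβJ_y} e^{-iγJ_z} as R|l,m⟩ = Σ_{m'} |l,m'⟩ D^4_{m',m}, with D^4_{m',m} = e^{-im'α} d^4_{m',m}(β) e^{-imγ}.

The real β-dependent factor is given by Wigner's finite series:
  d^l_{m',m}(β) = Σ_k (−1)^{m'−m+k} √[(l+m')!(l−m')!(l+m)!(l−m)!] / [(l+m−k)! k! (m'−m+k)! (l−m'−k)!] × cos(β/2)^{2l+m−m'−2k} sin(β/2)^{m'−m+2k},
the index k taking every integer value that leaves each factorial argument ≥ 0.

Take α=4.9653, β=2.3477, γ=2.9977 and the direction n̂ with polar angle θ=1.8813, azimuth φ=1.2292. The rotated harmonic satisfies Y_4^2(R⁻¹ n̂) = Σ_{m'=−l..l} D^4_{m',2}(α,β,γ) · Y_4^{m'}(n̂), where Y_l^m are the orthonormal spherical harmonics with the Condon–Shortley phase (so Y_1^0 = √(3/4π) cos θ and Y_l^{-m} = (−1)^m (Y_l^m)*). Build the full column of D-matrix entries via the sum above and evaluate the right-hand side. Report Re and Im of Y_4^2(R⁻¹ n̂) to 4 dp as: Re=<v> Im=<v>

Need the full column D^4_{m',2} for m'=−4..4 at α=4.9653, β=2.3477, γ=2.9977.
cos(β/2)=0.386604, sin(β/2)=0.922246
d^4_{-4,2}: single k=6 term ⇒ +0.486622;  D = +0.130438+0.468814i
d^4_{-3,2}: k∈[5..6] ⇒ +0.432731 -0.820838 = -0.388107;  D = +0.335979-0.194282i
d^4_{-2,2}: k∈[4..6] ⇒ +0.242406 -1.103555 +0.523328 = -0.337822;  D = +0.236907+0.240829i
d^4_{-1,2}: k∈[3..5] ⇒ +0.095805 -0.817784 +0.930742 = +0.208763;  D = +0.107457-0.178983i
d^4_{0,2}: k∈[2..4] ⇒ +0.026941 -0.408829 +0.872437 = +0.490549;  D = +0.470375+0.139232i
d^4_{1,2}: k∈[1..3] ⇒ +0.005051 -0.143707 +0.545189 = +0.406533;  D = -0.014175+0.406286i
d^4_{2,2}: k∈[0..2] ⇒ +0.000499 -0.034078 +0.242406 = +0.208827;  D = -0.203883+0.045172i
d^4_{3,2}: k∈[0..1] ⇒ -0.004454 +0.076043 = +0.071588;  D = -0.032482-0.063795i
d^4_{4,2}: single k=0 term ⇒ +0.015027;  D = +0.011259-0.009952i
Y_4^{m'}(θ=1.8813,φ=1.2292) and Σ D·Y over m':
  (+0.1304+0.4688i)·(+0.0738+0.3562i)  (+0.3360-0.1943i)·(+0.2821-0.1714i)  (+0.2369+0.2408i)·(+0.0815+0.0663i)  (+0.1075-0.1790i)·(+0.1082-0.3043i)  (+0.4704+0.1392i)·(+0.0534+0.0000i)  (-0.0142+0.4063i)·(-0.1082-0.3043i)  (-0.2039+0.0452i)·(+0.0815-0.0663i)  (-0.0325-0.0638i)·(-0.2821-0.1714i)  (+0.0113-0.0100i)·(+0.0738-0.3562i)
Y_4^2(R⁻¹ n̂) = -0.003216-0.044235i

Re=-0.0032 Im=-0.0442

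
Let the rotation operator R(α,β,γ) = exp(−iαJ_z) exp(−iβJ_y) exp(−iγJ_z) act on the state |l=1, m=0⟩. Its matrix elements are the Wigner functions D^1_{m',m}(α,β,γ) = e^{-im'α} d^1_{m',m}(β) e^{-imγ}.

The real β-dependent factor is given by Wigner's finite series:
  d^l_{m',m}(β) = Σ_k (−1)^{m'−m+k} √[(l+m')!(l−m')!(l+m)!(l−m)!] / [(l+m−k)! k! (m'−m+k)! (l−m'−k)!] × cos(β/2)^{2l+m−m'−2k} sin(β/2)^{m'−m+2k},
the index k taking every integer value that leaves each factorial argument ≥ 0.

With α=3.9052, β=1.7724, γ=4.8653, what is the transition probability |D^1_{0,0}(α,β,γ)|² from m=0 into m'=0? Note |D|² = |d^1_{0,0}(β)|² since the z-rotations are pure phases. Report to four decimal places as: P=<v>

Split into d^1_{0,0}(β=1.7724) × two z-phases.
Half-angle: c=0.632360, s=0.774674. N=√(1·1·1·1)=1.000000
Admissible k: 0..1 (factorial args all ≥0)
  k=0: (−1)^0·1.0000/(1)·0.6324^2·0.7747^0 = +0.399880
  k=1: (−1)^1·1.0000/(1)·0.6324^0·0.7747^2 = -0.600120
d^1_{0,0}(1.7724) = +0.399880 -0.600120 = -0.200241
|D^1_{0,0}|² = |d^1_{0,0}(β)|² = (-0.200241)² = 0.040096 (the z-rotation phases have unit modulus)

P=0.0401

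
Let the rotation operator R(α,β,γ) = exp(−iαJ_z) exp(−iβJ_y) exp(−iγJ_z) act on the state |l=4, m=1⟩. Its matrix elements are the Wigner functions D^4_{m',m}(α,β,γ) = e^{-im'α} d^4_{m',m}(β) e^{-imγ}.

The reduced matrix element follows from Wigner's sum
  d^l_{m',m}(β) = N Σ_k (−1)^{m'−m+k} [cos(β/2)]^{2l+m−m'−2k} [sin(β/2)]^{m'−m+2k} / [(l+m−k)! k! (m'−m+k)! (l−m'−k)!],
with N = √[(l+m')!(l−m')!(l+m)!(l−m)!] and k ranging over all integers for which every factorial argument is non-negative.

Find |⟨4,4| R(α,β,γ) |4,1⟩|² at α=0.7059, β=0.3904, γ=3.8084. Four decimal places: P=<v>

First d^4_{4,1}(β=0.3904), then the phase factors e^{-i(4)α} and e^{-i(1)γ}:
With c≡cos(β/2)=0.981009 and s≡sin(β/2)=0.193963, N=[40320·1·120·6]^{1/2}=5387.986637
The bounds max(0,m−m')=0 and min(l+m,l−m')=0 give 1 term
  k=0: (−1)^3·5387.9866/(720)·0.9810^5·0.1940^3 = -0.049615
d^4_{4,1}(0.3904) = -0.049615
|D^4_{4,1}|² = |d^4_{4,1}(β)|² = (-0.049615)² = 0.002462 (the z-rotation phases have unit modulus)

P=0.0025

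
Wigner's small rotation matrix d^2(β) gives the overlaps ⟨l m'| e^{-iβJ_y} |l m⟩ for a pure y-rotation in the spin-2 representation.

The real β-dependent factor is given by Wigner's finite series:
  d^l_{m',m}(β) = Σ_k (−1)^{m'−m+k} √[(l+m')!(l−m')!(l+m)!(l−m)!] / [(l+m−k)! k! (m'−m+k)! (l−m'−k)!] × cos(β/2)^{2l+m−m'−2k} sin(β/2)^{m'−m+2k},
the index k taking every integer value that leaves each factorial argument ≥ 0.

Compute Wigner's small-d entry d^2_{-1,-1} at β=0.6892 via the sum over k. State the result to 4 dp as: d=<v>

d^2_{-1,-1}(β=0.6892) via Wigner's sum:
c=cos(0.6892/2)=0.941211, s=sin(0.6892/2)=0.337820; N=√[1·6·1·6]=6.000000
k∈{0,1} keeps every argument non-negative
  k=0: (−1)^0·6.0000/(6)·0.9412^4·0.3378^0 = +0.784779
  k=1: (−1)^1·6.0000/(2)·0.9412^2·0.3378^2 = -0.303296
d^2_{-1,-1}(0.6892) = +0.784779 -0.303296 = +0.481483

d=0.4815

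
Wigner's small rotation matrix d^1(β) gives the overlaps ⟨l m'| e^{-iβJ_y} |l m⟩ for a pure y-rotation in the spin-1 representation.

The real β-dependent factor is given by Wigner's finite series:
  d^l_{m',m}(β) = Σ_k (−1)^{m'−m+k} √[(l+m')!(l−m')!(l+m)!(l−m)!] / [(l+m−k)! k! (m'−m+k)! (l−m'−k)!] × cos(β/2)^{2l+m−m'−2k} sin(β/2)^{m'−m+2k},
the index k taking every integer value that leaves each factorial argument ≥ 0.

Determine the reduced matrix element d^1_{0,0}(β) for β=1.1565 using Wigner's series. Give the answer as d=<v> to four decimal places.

d^1_{0,0}(β=1.1565) via Wigner's sum:
c=cos(1.1565/2)=0.837420, s=sin(1.1565/2)=0.546559; N=√[1·1·1·1]=1.000000
k: max(0,(0)−(0))=0 … min(1+(0),1−(0))=1
  k=0: (−1)^0·1.0000/(1)·0.8374^2·0.5466^0 = +0.701273
  k=1: (−1)^1·1.0000/(1)·0.8374^0·0.5466^2 = -0.298727
d^1_{0,0}(1.1565) = +0.701273 -0.298727 = +0.402546

d=0.4025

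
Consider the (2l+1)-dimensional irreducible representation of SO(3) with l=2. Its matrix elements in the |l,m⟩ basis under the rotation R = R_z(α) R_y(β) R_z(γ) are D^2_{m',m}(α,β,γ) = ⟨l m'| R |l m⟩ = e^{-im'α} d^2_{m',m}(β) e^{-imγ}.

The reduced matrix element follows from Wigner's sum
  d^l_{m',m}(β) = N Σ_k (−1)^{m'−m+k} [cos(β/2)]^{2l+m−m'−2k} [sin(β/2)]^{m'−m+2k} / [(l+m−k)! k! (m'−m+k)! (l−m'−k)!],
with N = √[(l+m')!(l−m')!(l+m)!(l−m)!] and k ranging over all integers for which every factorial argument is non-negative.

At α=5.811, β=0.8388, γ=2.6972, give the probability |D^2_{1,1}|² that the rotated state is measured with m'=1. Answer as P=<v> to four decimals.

P=0.0789

Split into d^2_{1,1}(β=0.8388) × two z-phases.
Half-angle: c=0.913333, s=0.407213. N=√(6·1·6·1)=6.000000
k: max(0,(1)−(1))=0 … min(2+(1),2−(1))=1
  k=0: (−1)^0·6.0000/(6)·0.9133^4·0.4072^0 = +0.695853
  k=1: (−1)^1·6.0000/(2)·0.9133^2·0.4072^2 = -0.414975
d^2_{1,1}(0.8388) = +0.695853 -0.414975 = +0.280878
|D^2_{1,1}|² = |d^2_{1,1}(β)|² = (+0.280878)² = 0.078892 (the z-rotation phases have unit modulus)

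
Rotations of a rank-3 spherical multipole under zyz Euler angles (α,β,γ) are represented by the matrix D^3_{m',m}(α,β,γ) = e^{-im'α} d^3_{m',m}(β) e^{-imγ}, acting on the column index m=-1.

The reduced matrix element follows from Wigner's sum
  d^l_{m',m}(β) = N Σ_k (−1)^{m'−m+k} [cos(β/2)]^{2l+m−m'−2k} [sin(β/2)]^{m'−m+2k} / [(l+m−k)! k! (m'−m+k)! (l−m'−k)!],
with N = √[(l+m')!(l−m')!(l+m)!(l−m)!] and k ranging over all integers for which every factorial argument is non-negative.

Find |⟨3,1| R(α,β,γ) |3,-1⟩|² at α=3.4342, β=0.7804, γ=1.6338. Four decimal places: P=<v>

P=0.2449

First d^3_{1,-1}(β=0.7804), then the phase factors e^{-i(1)α} and e^{-i(-1)γ}:
With c≡cos(β/2)=0.924833 and s≡sin(β/2)=0.380373, N=[24·2·2·24]^{1/2}=48.000000
k: max(0,(-1)−(1))=0 … min(3+(-1),3−(1))=2
  k=0: (−1)^2·48.0000/(8)·0.9248^4·0.3804^2 = +0.635075
  k=1: (−1)^3·48.0000/(6)·0.9248^2·0.3804^4 = -0.143238
  k=2: (−1)^4·48.0000/(48)·0.9248^0·0.3804^6 = +0.003029
d^3_{1,-1}(0.7804) = +0.635075 -0.143238 +0.003029 = +0.494866
|D^3_{1,-1}|² = |d^3_{1,-1}(β)|² = (+0.494866)² = 0.244892 (the z-rotation phases have unit modulus)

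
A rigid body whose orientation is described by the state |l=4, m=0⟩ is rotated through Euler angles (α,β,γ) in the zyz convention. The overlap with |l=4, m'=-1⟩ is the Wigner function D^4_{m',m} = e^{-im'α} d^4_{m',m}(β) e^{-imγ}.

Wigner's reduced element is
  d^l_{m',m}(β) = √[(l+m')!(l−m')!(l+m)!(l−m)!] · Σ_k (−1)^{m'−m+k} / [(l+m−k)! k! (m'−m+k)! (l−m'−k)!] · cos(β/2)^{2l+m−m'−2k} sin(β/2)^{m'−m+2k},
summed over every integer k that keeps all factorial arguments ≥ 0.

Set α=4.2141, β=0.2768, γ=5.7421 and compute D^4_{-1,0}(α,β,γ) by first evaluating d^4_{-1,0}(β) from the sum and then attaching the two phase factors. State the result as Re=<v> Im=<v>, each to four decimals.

Re=-0.2442 Im=-0.4489

Split into d^4_{-1,0}(β=0.2768) × two z-phases.
c=cos(0.2768/2)=0.990438, s=sin(0.2768/2)=0.137959; N=√[6·120·24·24]=643.987578
k: max(0,(0)−(-1))=1 … min(4+(0),4−(-1))=4
  k=1: (−1)^0·643.9876/(144)·0.9904^7·0.1380^1 = +0.576839
  k=2: (−1)^1·643.9876/(24)·0.9904^5·0.1380^3 = -0.067150
  k=3: (−1)^2·643.9876/(24)·0.9904^3·0.1380^5 = +0.001303
  k=4: (−1)^3·643.9876/(144)·0.9904^1·0.1380^7 = -0.000004
d^4_{-1,0}(0.2768) = +0.576839 -0.067150 +0.001303 -0.000004 = +0.510987
Attach z-rotation phases: D = e^{-i(-1)(4.2141)}·(+0.510987)·e^{-i(0)(5.7421)} = -0.244213-0.448852i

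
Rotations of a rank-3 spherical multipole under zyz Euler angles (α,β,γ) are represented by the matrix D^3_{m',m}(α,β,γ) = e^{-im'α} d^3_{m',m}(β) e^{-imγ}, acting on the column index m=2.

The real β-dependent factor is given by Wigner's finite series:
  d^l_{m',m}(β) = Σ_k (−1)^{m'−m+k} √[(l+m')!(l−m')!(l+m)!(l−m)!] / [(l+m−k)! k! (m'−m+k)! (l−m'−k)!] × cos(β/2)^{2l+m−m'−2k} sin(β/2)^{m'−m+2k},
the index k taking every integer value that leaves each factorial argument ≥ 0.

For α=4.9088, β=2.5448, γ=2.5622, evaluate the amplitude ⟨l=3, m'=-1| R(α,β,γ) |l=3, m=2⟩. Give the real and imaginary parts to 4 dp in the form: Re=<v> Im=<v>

Split into d^3_{-1,2}(β=2.5448) × two z-phases.
c=cos(2.5448/2)=0.293988, s=sin(2.5448/2)=0.955809; N=√[2·24·120·1]=75.894664
k: max(0,(2)−(-1))=3 … min(3+(2),3−(-1))=4
  k=3: (−1)^0·75.8947/(12)·0.2940^3·0.9558^3 = +0.140324
  k=4: (−1)^1·75.8947/(24)·0.2940^1·0.9558^5 = -0.741627
d^3_{-1,2}(2.5448) = +0.140324 -0.741627 = -0.601303
Phases: e^{-i·(-1)·4.9088}=+0.195151-0.980773i, e^{-i·(2)·2.5622}=+0.400453+0.916317i ⇒ D=-0.587381+0.128639i

Re=-0.5874 Im=0.1286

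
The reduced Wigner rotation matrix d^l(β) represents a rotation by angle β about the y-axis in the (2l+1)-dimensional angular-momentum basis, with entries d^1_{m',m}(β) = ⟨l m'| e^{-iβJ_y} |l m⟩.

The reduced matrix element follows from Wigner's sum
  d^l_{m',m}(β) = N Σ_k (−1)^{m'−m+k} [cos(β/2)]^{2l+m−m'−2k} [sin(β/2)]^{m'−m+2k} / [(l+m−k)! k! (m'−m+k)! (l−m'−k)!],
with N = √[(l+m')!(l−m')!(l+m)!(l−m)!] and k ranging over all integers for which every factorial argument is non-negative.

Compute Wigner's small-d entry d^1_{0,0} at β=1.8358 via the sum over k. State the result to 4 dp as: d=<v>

d^1_{0,0}(β=1.8358) via Wigner's sum:
Half-angle: c=0.607490, s=0.794328. N=√(1·1·1·1)=1.000000
The bounds max(0,m−m')=0 and min(l+m,l−m')=1 give 2 terms
  k=0: (−1)^0·1.0000/(1)·0.6075^2·0.7943^0 = +0.369044
  k=1: (−1)^1·1.0000/(1)·0.6075^0·0.7943^2 = -0.630956
d^1_{0,0}(1.8358) = +0.369044 -0.630956 = -0.261913

d=-0.2619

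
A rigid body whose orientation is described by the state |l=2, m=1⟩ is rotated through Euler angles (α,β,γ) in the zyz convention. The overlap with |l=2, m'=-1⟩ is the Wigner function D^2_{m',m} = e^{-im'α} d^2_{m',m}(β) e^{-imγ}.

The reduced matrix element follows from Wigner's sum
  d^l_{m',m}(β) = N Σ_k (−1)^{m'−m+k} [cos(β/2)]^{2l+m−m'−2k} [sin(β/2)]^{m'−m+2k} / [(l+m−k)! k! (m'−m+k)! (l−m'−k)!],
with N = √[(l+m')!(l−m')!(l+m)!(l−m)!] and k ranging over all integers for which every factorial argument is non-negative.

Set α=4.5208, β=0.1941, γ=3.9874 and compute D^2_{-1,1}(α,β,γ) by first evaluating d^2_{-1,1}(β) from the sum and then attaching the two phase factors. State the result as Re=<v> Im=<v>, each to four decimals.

Re=0.0240 Im=0.0141

D^2_{-1,1}(4.5208,0.1941,3.9874) = e^{-i·-1·4.5208}·d^2_{-1,1}(0.1941)·e^{-i·1·3.9874}. Compute d first:
c=cos(0.1941/2)=0.995294, s=sin(0.1941/2)=0.096898; N=√[1·6·6·1]=6.000000
k∈{2,3} keeps every argument non-negative
  k=2: (−1)^0·6.0000/(2)·0.9953^2·0.0969^2 = +0.027903
  k=3: (−1)^1·6.0000/(6)·0.9953^0·0.0969^4 = -0.000088
d^2_{-1,1}(0.1941) = +0.027903 -0.000088 = +0.027815
Attach z-rotation phases: D = e^{-i(-1)(4.5208)}·(+0.027815)·e^{-i(1)(3.9874)} = +0.023951+0.014143i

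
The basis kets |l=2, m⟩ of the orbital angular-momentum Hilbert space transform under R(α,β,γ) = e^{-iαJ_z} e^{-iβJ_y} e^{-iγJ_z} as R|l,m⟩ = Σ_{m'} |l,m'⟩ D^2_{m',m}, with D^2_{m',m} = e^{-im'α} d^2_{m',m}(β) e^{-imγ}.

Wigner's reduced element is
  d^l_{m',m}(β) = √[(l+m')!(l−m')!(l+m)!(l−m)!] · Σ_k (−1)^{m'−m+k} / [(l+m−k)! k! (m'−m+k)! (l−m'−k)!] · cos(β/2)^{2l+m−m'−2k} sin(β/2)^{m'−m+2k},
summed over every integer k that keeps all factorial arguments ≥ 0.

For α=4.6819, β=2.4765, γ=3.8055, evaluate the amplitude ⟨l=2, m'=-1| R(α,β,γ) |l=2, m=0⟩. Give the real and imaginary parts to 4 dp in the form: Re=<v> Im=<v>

Re=0.0181 Im=0.5945

First d^2_{-1,0}(β=2.4765), then the phase factors e^{-i(-1)α} and e^{-i(0)γ}:
c=cos(2.4765/2)=0.326451, s=sin(2.4765/2)=0.945214; N=√[1·6·2·2]=4.898979
The bounds max(0,m−m')=1 and min(l+m,l−m')=2 give 2 terms
  k=1: (−1)^0·4.8990/(2)·0.3265^3·0.9452^1 = +0.080549
  k=2: (−1)^1·4.8990/(2)·0.3265^1·0.9452^3 = -0.675280
d^2_{-1,0}(2.4765) = +0.080549 -0.675280 = -0.594732
D = (-0.030484-0.999535i)·(-0.594732)·(+1.000000+0.000000i) = +0.018130+0.594455i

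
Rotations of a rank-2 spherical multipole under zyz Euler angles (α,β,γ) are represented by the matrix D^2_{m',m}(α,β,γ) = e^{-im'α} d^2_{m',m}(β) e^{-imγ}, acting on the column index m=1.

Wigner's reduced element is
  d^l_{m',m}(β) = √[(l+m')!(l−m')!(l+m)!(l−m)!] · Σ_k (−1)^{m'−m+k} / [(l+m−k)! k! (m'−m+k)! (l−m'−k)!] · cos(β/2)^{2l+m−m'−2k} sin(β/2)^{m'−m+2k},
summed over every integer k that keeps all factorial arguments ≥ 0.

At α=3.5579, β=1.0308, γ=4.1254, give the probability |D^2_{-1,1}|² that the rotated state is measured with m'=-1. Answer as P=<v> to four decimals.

P=0.2428

D^2_{-1,1}(3.5579,1.0308,4.1254) = e^{-i·-1·3.5579}·d^2_{-1,1}(1.0308)·e^{-i·1·4.1254}. Compute d first:
With c≡cos(β/2)=0.870096 and s≡sin(β/2)=0.492883, N=[1·6·6·1]^{1/2}=6.000000
k: max(0,(1)−(-1))=2 … min(2+(1),2−(-1))=3
  k=2: (−1)^0·6.0000/(2)·0.8701^2·0.4929^2 = +0.551751
  k=3: (−1)^1·6.0000/(6)·0.8701^0·0.4929^4 = -0.059017
d^2_{-1,1}(1.0308) = +0.551751 -0.059017 = +0.492734
|D^2_{-1,1}|² = |d^2_{-1,1}(β)|² = (+0.492734)² = 0.242787 (the z-rotation phases have unit modulus)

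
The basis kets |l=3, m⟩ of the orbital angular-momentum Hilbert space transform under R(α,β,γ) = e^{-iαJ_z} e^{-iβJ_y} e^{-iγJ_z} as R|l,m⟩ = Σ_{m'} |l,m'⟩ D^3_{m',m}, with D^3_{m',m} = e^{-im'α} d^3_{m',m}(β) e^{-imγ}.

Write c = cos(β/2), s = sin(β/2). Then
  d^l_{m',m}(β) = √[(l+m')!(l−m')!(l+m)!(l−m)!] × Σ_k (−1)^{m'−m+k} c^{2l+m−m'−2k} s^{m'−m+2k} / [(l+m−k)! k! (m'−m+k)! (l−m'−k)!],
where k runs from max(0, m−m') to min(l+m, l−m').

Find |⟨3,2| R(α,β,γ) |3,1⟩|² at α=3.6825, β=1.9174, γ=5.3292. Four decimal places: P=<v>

D^3_{2,1}(3.6825,1.9174,5.3292) = e^{-i·2·3.6825}·d^3_{2,1}(1.9174)·e^{-i·1·5.3292}. Compute d first:
With c≡cos(β/2)=0.574584 and s≡sin(β/2)=0.818445, N=[120·1·24·2]^{1/2}=75.894664
The bounds max(0,m−m')=0 and min(l+m,l−m')=1 give 2 terms
  k=0: (−1)^1·75.8947/(24)·0.5746^5·0.8184^1 = -0.162091
  k=1: (−1)^2·75.8947/(12)·0.5746^3·0.8184^3 = +0.657750
d^3_{2,1}(1.9174) = -0.162091 +0.657750 = +0.495659
|D^3_{2,1}|² = |d^3_{2,1}(β)|² = (+0.495659)² = 0.245677 (the z-rotation phases have unit modulus)

P=0.2457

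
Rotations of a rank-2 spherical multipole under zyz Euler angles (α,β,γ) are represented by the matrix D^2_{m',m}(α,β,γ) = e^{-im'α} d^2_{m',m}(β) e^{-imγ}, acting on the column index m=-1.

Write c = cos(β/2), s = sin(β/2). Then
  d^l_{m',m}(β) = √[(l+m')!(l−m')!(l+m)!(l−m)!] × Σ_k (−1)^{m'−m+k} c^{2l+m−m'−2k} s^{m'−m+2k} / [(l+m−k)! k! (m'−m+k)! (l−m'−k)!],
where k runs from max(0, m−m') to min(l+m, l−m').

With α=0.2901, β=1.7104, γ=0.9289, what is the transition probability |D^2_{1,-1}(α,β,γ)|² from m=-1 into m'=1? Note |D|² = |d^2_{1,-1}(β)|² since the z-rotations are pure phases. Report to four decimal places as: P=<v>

Split into d^2_{1,-1}(β=1.7104) × two z-phases.
Half-angle: c=0.656068, s=0.754702. N=√(6·1·1·6)=6.000000
k: max(0,(-1)−(1))=0 … min(2+(-1),2−(1))=1
  k=0: (−1)^2·6.0000/(2)·0.6561^2·0.7547^2 = +0.735478
  k=1: (−1)^3·6.0000/(6)·0.6561^0·0.7547^4 = -0.324416
d^2_{1,-1}(1.7104) = +0.735478 -0.324416 = +0.411062
|D^2_{1,-1}|² = |d^2_{1,-1}(β)|² = (+0.411062)² = 0.168972 (the z-rotation phases have unit modulus)

P=0.1690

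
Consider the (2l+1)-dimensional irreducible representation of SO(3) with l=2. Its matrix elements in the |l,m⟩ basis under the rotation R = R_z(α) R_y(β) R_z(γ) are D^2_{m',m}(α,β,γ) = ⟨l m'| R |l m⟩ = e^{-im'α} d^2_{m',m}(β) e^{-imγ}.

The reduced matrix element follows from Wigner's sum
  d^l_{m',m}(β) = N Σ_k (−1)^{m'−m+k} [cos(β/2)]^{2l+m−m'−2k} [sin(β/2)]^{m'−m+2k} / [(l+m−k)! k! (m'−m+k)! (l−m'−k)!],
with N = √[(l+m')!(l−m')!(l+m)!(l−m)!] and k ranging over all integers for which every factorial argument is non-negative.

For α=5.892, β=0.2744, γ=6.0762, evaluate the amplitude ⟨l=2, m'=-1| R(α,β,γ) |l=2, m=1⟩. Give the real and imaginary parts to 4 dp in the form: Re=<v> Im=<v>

Re=0.0538 Im=-0.0100

D^2_{-1,1}(5.892,0.2744,6.0762) = e^{-i·-1·5.892}·d^2_{-1,1}(0.2744)·e^{-i·1·6.0762}. Compute d first:
Half-angle: c=0.990603, s=0.136770. N=√(1·6·6·1)=6.000000
Admissible k: 2..3 (factorial args all ≥0)
  k=2: (−1)^0·6.0000/(2)·0.9906^2·0.1368^2 = +0.055068
  k=3: (−1)^1·6.0000/(6)·0.9906^0·0.1368^4 = -0.000350
d^2_{-1,1}(0.2744) = +0.055068 -0.000350 = +0.054718
Attach z-rotation phases: D = e^{-i(-1)(5.892)}·(+0.054718)·e^{-i(1)(6.0762)} = +0.053793-0.010022i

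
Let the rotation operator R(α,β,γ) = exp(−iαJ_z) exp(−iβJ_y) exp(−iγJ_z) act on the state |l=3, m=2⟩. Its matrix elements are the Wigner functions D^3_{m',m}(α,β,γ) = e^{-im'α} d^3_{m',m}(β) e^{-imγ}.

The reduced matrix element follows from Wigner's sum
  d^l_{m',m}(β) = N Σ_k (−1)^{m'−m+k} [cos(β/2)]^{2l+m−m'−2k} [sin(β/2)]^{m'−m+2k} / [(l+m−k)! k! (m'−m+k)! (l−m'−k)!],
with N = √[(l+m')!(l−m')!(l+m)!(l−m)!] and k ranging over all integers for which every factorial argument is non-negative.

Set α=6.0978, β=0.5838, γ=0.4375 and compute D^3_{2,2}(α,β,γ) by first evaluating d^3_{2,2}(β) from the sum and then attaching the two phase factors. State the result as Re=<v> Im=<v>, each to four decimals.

Re=0.3706 Im=-0.2045

First d^3_{2,2}(β=0.5838), then the phase factors e^{-i(2)α} and e^{-i(2)γ}:
With c≡cos(β/2)=0.957699 and s≡sin(β/2)=0.287772, N=[120·1·120·1]^{1/2}=120.000000
Admissible k: 0..1 (factorial args all ≥0)
  k=0: (−1)^0·120.0000/(120)·0.9577^6·0.2878^0 = +0.771567
  k=1: (−1)^1·120.0000/(24)·0.9577^4·0.2878^2 = -0.348325
d^3_{2,2}(0.5838) = +0.771567 -0.348325 = +0.423243
Attach z-rotation phases: D = e^{-i(2)(6.0978)}·(+0.423243)·e^{-i(2)(0.4375)} = +0.370569-0.204482i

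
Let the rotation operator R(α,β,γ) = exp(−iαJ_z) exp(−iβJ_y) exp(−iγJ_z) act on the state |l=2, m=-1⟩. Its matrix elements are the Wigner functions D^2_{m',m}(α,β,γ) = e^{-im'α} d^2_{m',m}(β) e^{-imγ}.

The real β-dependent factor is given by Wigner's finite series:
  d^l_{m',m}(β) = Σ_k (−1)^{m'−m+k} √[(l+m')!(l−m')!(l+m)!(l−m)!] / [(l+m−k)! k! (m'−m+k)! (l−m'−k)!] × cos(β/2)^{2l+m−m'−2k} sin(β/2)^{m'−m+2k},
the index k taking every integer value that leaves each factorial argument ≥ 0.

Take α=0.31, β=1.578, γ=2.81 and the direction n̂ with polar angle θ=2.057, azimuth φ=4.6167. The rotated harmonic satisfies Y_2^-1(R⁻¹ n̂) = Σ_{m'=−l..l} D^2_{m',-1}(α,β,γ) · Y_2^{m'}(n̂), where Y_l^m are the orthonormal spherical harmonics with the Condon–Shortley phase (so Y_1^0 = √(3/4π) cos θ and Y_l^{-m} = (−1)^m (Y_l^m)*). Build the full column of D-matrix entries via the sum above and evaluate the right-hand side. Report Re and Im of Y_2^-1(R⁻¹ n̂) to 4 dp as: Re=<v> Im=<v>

Re=0.1892 Im=0.1642

Need the full column D^2_{m',-1} for m'=−2..2 at α=0.31, β=1.578, γ=2.81.
cos(β/2)=0.704555, sin(β/2)=0.709649
d^2_{-2,-1}: single k=1 term ⇒ +0.496385;  D = -0.475884-0.141185i
d^2_{-1,-1}: k∈[0..1] ⇒ +0.246411 -0.749961 = -0.503550;  D = +0.503433-0.010872i
d^2_{0,-1}: k∈[0..1] ⇒ -0.607945 +0.616768 = +0.008822;  D = -0.008342+0.002872i
d^2_{1,-1}: k∈[0..1] ⇒ +0.749961 -0.253615 = +0.496346;  D = -0.397645+0.297049i
d^2_{2,-1}: single k=0 term ⇒ -0.503589;  D = +0.292276-0.410093i
Y_2^{m'}(θ=2.057,φ=4.6167) and Σ D·Y over m':
  (-0.4759-0.1412i)·(-0.2964-0.0574i)  (+0.5034-0.0109i)·(+0.0305-0.3177i)  (-0.0083+0.0029i)·(-0.1088+0.0000i)  (-0.3976+0.2970i)·(-0.0305-0.3177i)  (+0.2923-0.4101i)·(-0.2964+0.0574i)
Y_2^-1(R⁻¹ n̂) = +0.189171+0.164216i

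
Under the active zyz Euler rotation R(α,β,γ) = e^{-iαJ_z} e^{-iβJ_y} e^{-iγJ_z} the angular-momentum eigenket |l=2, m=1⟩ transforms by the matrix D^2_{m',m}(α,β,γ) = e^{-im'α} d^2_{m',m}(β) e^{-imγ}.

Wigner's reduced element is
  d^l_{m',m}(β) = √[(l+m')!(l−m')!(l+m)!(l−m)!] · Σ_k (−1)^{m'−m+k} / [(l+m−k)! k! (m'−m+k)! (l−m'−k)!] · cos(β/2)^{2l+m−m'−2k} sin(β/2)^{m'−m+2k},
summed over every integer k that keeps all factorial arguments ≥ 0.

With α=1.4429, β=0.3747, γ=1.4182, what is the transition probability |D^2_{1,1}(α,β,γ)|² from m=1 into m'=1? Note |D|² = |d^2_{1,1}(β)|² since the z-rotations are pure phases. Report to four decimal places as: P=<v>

P=0.6912

Split into d^2_{1,1}(β=0.3747) × two z-phases.
With c≡cos(β/2)=0.982501 and s≡sin(β/2)=0.186256, N=[6·1·6·1]^{1/2}=6.000000
The bounds max(0,m−m')=0 and min(l+m,l−m')=1 give 2 terms
  k=0: (−1)^0·6.0000/(6)·0.9825^4·0.1863^0 = +0.931821
  k=1: (−1)^1·6.0000/(2)·0.9825^2·0.1863^2 = -0.100463
d^2_{1,1}(0.3747) = +0.931821 -0.100463 = +0.831358
|D^2_{1,1}|² = |d^2_{1,1}(β)|² = (+0.831358)² = 0.691155 (the z-rotation phases have unit modulus)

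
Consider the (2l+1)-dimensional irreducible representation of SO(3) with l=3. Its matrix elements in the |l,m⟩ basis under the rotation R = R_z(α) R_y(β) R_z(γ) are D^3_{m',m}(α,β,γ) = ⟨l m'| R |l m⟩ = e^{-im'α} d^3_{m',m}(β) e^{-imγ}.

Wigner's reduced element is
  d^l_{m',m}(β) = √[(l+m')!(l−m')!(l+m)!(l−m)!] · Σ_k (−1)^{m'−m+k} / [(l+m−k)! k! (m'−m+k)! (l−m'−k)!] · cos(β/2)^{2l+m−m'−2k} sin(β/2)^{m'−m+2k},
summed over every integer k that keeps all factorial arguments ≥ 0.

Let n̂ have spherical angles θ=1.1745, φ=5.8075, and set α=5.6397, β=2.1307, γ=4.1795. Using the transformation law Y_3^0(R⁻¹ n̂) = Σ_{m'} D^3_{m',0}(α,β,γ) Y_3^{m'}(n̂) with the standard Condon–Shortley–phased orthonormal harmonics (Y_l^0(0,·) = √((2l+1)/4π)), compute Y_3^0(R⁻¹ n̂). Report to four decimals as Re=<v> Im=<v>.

Need the full column D^3_{m',0} for m'=−3..3 at α=5.6397, β=2.1307, γ=4.1795.
cos(β/2)=0.484198, sin(β/2)=0.874958
d^3_{-3,0}: single k=3 term ⇒ +0.340053;  D = -0.119683-0.318295i
d^3_{-2,0}: k∈[2..3] ⇒ +0.230477 -0.752586 = -0.522109;  D = -0.146206+0.501220i
d^3_{-1,0}: k∈[1..3] ⇒ +0.080666 -0.790211 +0.860104 = +0.150559;  D = +0.120449-0.090333i
d^3_{0,0}: k∈[0..3] ⇒ +0.012887 -0.378712 +1.236626 -0.448667 = +0.422132;  D = +0.422132+0.000000i
d^3_{1,0}: k∈[0..2] ⇒ -0.080666 +0.790211 -0.860104 = -0.150559;  D = -0.120449-0.090333i
d^3_{2,0}: k∈[0..1] ⇒ +0.230477 -0.752586 = -0.522109;  D = -0.146206-0.501220i
d^3_{3,0}: single k=0 term ⇒ -0.340053;  D = +0.119683-0.318295i
Y_3^{m'}(θ=1.1745,φ=5.8075) and Σ D·Y over m':
  (-0.1197-0.3183i)·(+0.0469+0.3242i)  (-0.1462+0.5012i)·(+0.1949+0.2733i)  (+0.1204-0.0903i)·(-0.0676-0.0348i)  (+0.4221+0.0000i)·(-0.3248+0.0000i)  (-0.1204-0.0903i)·(+0.0676-0.0348i)  (-0.1462-0.5012i)·(+0.1949-0.2733i)  (+0.1197-0.3183i)·(-0.0469+0.3242i)
Y_3^0(R⁻¹ n̂) = -0.295564+0.000000i

Re=-0.2956 Im=0.0000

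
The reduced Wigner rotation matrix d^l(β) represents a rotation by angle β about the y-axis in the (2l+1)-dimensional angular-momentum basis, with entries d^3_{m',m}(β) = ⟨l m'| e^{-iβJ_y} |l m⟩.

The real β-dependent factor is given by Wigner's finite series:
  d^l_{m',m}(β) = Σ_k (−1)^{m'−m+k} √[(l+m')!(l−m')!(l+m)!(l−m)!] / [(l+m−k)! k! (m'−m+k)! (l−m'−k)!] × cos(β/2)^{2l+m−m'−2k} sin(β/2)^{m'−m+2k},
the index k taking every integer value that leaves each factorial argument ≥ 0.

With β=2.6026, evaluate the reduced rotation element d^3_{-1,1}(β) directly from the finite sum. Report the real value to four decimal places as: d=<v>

d=0.3405

d^3_{-1,1}(β=2.6026) via Wigner's sum:
c=cos(2.6026/2)=0.266246, s=sin(2.6026/2)=0.963905; N=√[2·24·24·2]=48.000000
Admissible k: 2..4 (factorial args all ≥0)
  k=2: (−1)^0·48.0000/(8)·0.2662^4·0.9639^2 = +0.028013
  k=3: (−1)^1·48.0000/(6)·0.2662^2·0.9639^4 = -0.489546
  k=4: (−1)^2·48.0000/(48)·0.2662^0·0.9639^6 = +0.802058
d^3_{-1,1}(2.6026) = +0.028013 -0.489546 +0.802058 = +0.340525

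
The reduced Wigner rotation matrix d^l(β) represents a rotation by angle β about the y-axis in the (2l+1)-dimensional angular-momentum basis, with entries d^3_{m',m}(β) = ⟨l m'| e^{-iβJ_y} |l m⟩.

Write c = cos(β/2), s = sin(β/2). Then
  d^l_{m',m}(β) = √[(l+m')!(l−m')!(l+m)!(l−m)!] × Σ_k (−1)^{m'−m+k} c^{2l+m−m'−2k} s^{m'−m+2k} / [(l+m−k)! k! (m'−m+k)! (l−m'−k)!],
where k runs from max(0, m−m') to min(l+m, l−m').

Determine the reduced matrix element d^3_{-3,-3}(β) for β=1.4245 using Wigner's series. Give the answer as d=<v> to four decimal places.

d^3_{-3,-3}(β=1.4245) via Wigner's sum:
Half-angle: c=0.756893, s=0.653538. N=√(1·720·1·720)=720.000000
k∈{0} keeps every argument non-negative
  k=0: (−1)^0·720.0000/(720)·0.7569^6·0.6535^0 = +0.188022
d^3_{-3,-3}(1.4245) = +0.188022

d=0.1880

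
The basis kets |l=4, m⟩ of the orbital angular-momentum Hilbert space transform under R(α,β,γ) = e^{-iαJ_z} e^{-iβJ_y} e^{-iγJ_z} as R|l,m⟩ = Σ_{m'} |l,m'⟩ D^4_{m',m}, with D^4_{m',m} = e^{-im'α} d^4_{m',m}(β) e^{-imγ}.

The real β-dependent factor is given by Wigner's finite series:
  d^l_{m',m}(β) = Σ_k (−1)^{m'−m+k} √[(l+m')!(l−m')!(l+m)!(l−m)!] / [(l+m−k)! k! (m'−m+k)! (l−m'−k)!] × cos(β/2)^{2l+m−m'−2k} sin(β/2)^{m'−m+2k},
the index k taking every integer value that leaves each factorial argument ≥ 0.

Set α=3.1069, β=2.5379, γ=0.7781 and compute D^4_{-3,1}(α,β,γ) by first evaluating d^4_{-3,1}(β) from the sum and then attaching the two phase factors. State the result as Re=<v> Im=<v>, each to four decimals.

Split into d^4_{-3,1}(β=2.5379) × two z-phases.
With c≡cos(β/2)=0.297284 and s≡sin(β/2)=0.954789, N=[1·5040·120·6]^{1/2}=1904.940944
The bounds max(0,m−m')=4 and min(l+m,l−m')=5 give 2 terms
  k=4: (−1)^0·1904.9409/(144)·0.2973^4·0.9548^4 = +0.085868
  k=5: (−1)^1·1904.9409/(240)·0.2973^2·0.9548^6 = -0.531444
d^4_{-3,1}(2.5379) = +0.085868 -0.531444 = -0.445575
D = (-0.994589+0.103890i)·(-0.445575)·(+0.712248-0.701927i) = +0.283150-0.344040i

Re=0.2832 Im=-0.3440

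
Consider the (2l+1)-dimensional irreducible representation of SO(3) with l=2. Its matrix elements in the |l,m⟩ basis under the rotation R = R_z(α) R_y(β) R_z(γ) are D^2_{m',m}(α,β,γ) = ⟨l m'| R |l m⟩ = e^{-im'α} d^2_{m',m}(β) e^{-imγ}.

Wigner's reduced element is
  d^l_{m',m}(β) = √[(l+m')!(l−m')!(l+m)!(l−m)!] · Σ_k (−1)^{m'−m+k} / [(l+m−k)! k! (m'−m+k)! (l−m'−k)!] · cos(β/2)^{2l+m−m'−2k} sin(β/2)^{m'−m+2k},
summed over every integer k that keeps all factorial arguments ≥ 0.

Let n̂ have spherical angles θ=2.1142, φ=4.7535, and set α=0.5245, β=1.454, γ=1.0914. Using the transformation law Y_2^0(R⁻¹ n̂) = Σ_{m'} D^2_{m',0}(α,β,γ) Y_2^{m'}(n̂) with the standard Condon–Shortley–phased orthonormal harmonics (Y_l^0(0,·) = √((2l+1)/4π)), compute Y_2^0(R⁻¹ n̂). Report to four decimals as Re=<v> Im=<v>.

Need the full column D^2_{m',0} for m'=−2..2 at α=0.5245, β=1.454, γ=1.0914.
cos(β/2)=0.747172, sin(β/2)=0.664631
d^2_{-2,0}: single k=2 term ⇒ +0.604057;  D = +0.301085+0.523672i
d^2_{-1,0}: k∈[1..2] ⇒ +0.679075 -0.537326 = +0.141748;  D = +0.122694+0.070985i
d^2_{0,0}: k∈[0..2] ⇒ +0.311660 -0.986421 +0.195129 = -0.479631;  D = -0.479631+0.000000i
d^2_{1,0}: k∈[0..1] ⇒ -0.679075 +0.537326 = -0.141748;  D = -0.122694+0.070985i
d^2_{2,0}: single k=0 term ⇒ +0.604057;  D = +0.301085-0.523672i
Y_2^{m'}(θ=2.1142,φ=4.7535) and Σ D·Y over m':
  (+0.3011+0.5237i)·(-0.2821+0.0232i)  (+0.1227+0.0710i)·(-0.0141-0.3416i)  (-0.4796+0.0000i)·(-0.0624+0.0000i)  (-0.1227+0.0710i)·(+0.0141-0.3416i)  (+0.3011-0.5237i)·(-0.2821-0.0232i)
Y_2^0(R⁻¹ n̂) = -0.119187+0.000000i

Re=-0.1192 Im=0.0000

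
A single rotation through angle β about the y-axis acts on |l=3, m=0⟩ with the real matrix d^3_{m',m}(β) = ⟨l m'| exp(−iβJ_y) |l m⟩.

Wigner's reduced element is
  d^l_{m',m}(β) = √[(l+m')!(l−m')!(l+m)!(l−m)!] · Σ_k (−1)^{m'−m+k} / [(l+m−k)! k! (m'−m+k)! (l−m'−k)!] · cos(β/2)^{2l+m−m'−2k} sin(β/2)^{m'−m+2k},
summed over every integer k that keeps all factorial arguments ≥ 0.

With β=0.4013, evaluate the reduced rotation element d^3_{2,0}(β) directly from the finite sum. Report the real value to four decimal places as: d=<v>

d=0.1923

d^3_{2,0}(β=0.4013) via Wigner's sum:
With c≡cos(β/2)=0.979937 and s≡sin(β/2)=0.199306, N=[120·1·6·6]^{1/2}=65.726707
Admissible k: 0..1 (factorial args all ≥0)
  k=0: (−1)^2·65.7267/(12)·0.9799^4·0.1993^2 = +0.200630
  k=1: (−1)^3·65.7267/(12)·0.9799^2·0.1993^4 = -0.008299
d^3_{2,0}(0.4013) = +0.200630 -0.008299 = +0.192331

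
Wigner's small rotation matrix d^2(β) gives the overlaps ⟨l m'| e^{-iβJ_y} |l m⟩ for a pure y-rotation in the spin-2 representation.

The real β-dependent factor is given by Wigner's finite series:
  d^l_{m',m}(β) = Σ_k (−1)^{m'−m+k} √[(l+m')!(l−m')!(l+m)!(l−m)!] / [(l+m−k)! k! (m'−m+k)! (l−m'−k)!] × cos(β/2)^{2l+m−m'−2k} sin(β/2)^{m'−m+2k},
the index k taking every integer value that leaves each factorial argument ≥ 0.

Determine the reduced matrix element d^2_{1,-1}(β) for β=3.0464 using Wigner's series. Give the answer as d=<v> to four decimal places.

d^2_{1,-1}(β=3.0464) via Wigner's sum:
With c≡cos(β/2)=0.047578 and s≡sin(β/2)=0.998868, N=[6·1·1·6]^{1/2}=6.000000
k: max(0,(-1)−(1))=0 … min(2+(-1),2−(1))=1
  k=0: (−1)^2·6.0000/(2)·0.0476^2·0.9989^2 = +0.006776
  k=1: (−1)^3·6.0000/(6)·0.0476^0·0.9989^4 = -0.995478
d^2_{1,-1}(3.0464) = +0.006776 -0.995478 = -0.988702

d=-0.9887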